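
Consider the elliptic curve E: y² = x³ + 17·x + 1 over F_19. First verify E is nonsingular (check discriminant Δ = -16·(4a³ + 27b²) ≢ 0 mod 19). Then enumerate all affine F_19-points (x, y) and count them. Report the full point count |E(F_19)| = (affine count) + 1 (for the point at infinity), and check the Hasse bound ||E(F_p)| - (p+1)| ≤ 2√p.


Affine points = {(0, 1), (0, 18), (1, 0), (2, 9), (2, 10), (4, 0), (7, 8), (7, 11), (9, 3), (9, 16), (13, 5), (13, 14), (14, 0), (17, 4), (17, 15)}; affine count = 15; |E(F_19)| = 16.

Discriminant check: Δ ∝ 4a³ + 27b² = 4·17³ + 27·1² = 4·4913 + 27·1 ≡ 14 (mod 19). Nonzero ⇒ E is nonsingular.
For each x ∈ F_19, compute rhs = x³ + 17·x + 1 mod 19, then count y ∈ F_19 with y² ≡ rhs.
  x = 0: rhs = 1, matching y values: 1, 18 (2 points).
  x = 1: rhs = 0, matching y values: 0 (1 points).
  x = 2: rhs = 5, matching y values: 9, 10 (2 points).
  x = 3: rhs = 3, matching y values: none (0 points).
  x = 4: rhs = 0, matching y values: 0 (1 points).
  x = 5: rhs = 2, matching y values: none (0 points).
  x = 6: rhs = 15, matching y values: none (0 points).
  x = 7: rhs = 7, matching y values: 8, 11 (2 points).
  x = 8: rhs = 3, matching y values: none (0 points).
  x = 9: rhs = 9, matching y values: 3, 16 (2 points).
  x = 10: rhs = 12, matching y values: none (0 points).
  x = 11: rhs = 18, matching y values: none (0 points).
  x = 12: rhs = 14, matching y values: none (0 points).
  x = 13: rhs = 6, matching y values: 5, 14 (2 points).
  x = 14: rhs = 0, matching y values: 0 (1 points).
  x = 15: rhs = 2, matching y values: none (0 points).
  x = 16: rhs = 18, matching y values: none (0 points).
  x = 17: rhs = 16, matching y values: 4, 15 (2 points).
  x = 18: rhs = 2, matching y values: none (0 points).
Total affine count: 15.
Full point count |E(F_19)| = 15 + 1 = 16.
Hasse bound: |16 − (19+1)| = |-4| = 4 ≤ 2√19 ≈ 8.7178 ✓.


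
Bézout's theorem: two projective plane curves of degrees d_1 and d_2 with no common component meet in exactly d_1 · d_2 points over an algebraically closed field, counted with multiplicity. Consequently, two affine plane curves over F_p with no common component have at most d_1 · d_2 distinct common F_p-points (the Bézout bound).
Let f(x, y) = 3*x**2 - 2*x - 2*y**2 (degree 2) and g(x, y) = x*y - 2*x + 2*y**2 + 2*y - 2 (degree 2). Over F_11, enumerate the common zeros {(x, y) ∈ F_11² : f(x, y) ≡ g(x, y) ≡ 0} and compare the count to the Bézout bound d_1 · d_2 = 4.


Common zeros: {(3, 4), (6, 9)}; count = 2; Bézout bound = 4.

deg(f) = 2, deg(g) = 2, so Bézout bound = 4.
Scan x ∈ F_11. For each x, list the y ∈ F_11 with f(x, y) ≡ 0 and those with g(x, y) ≡ 0 (mod 11); the common zeros in that column are the intersection.
  x = 0: f ≡ 0 at y ∈ {0}; g ≡ 0 at y ∈ {3, 7}; common: ∅.
  x = 1: f ≡ 0 at y ∈ ∅; g ≡ 0 at y ∈ ∅; common: ∅.
  x = 2: f ≡ 0 at y ∈ {2, 9}; g ≡ 0 at y ∈ {1, 8}; common: ∅.
  x = 3: f ≡ 0 at y ∈ {4, 7}; g ≡ 0 at y ∈ {4, 10}; common: {4}.
  x = 4: f ≡ 0 at y ∈ {3, 8}; g ≡ 0 at y ∈ ∅; common: ∅.
  x = 5: f ≡ 0 at y ∈ {4, 7}; g ≡ 0 at y ∈ ∅; common: ∅.
  x = 6: f ≡ 0 at y ∈ {2, 9}; g ≡ 0 at y ∈ {9}; common: {9}.
  x = 7: f ≡ 0 at y ∈ ∅; g ≡ 0 at y ∈ {6}; common: ∅.
  x = 8: f ≡ 0 at y ∈ {0}; g ≡ 0 at y ∈ ∅; common: ∅.
  x = 9: f ≡ 0 at y ∈ ∅; g ≡ 0 at y ∈ ∅; common: ∅.
  x = 10: f ≡ 0 at y ∈ ∅; g ≡ 0 at y ∈ {0, 5}; common: ∅.
Collecting: common zeros = {(3, 4), (6, 9)}, so the count is 2.
Comparison with the Bézout bound: 2 ≤ 4 = deg(f)·deg(g), as expected for curves with no common component (the affine F_11-count falls short of the bound because intersections may lie at infinity, over extension fields, or carry multiplicity).


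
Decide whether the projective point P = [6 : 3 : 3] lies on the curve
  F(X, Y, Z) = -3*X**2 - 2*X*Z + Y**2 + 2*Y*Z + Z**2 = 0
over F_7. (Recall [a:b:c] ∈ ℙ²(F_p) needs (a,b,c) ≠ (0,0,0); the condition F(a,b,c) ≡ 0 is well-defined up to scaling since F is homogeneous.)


F(6,3,3) ≡ 4 (mod 7); P is NOT on the curve.

Evaluate F(6, 3, 3) term-by-term (mod 7).
  -3*X**2 ↦ -3·36·1·1 = -108
  -2*X*Z ↦ -2·6·1·3 = -36
  Y**2 ↦ 1·1·9·1 = 9
  2*Y*Z ↦ 2·1·3·3 = 18
  Z**2 ↦ 1·1·1·9 = 9
Sum: F(6, 3, 3) = (-108) + (-36) + (9) + (18) + (9) = -108.
Reducing mod 7: -108 ≡ 4 (mod 7).
Since F(a, b, c) ≡ 4 ≠ 0 (mod 7), P does NOT lie on the curve.


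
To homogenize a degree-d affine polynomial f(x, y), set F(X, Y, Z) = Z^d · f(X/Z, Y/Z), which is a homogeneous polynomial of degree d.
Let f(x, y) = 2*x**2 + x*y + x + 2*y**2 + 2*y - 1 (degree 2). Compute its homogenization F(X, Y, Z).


F(X, Y, Z) = 2*X**2 + X*Y + X*Z + 2*Y**2 + 2*Y*Z - Z**2

deg(f) = 2.
Substitute x = X/Z, y = Y/Z into f, then multiply by Z^2.
  monomial 2·x^2·y^0 ↦ 2·X^2·Y^0·Z^0.
  monomial 1·x^1·y^1 ↦ 1·X^1·Y^1·Z^0.
  monomial 1·x^1·y^0 ↦ 1·X^1·Y^0·Z^1.
  monomial 2·x^0·y^2 ↦ 2·X^0·Y^2·Z^0.
  monomial 2·x^0·y^1 ↦ 2·X^0·Y^1·Z^1.
  monomial -1·x^0·y^0 ↦ -1·X^0·Y^0·Z^2.
Collecting: F(X, Y, Z) = 2*X**2 + X*Y + X*Z + 2*Y**2 + 2*Y*Z - Z**2.


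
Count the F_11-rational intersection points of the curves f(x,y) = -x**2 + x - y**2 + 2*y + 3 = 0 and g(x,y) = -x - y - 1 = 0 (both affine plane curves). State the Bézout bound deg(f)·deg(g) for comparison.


Common zeros: {(0, 10), (4, 6)}; count = 2; Bézout bound = 2.

deg(f) = 2, deg(g) = 1, so Bézout bound = 2.
Scan x ∈ F_11. For each x, list the y ∈ F_11 with f(x, y) ≡ 0 and those with g(x, y) ≡ 0 (mod 11); the common zeros in that column are the intersection.
  x = 0: f ≡ 0 at y ∈ {3, 10}; g ≡ 0 at y ∈ {10}; common: {10}.
  x = 1: f ≡ 0 at y ∈ {3, 10}; g ≡ 0 at y ∈ {9}; common: ∅.
  x = 2: f ≡ 0 at y ∈ ∅; g ≡ 0 at y ∈ {8}; common: ∅.
  x = 3: f ≡ 0 at y ∈ {4, 9}; g ≡ 0 at y ∈ {7}; common: ∅.
  x = 4: f ≡ 0 at y ∈ {6, 7}; g ≡ 0 at y ∈ {6}; common: {6}.
  x = 5: f ≡ 0 at y ∈ ∅; g ≡ 0 at y ∈ {5}; common: ∅.
  x = 6: f ≡ 0 at y ∈ ∅; g ≡ 0 at y ∈ {4}; common: ∅.
  x = 7: f ≡ 0 at y ∈ ∅; g ≡ 0 at y ∈ {3}; common: ∅.
  x = 8: f ≡ 0 at y ∈ {6, 7}; g ≡ 0 at y ∈ {2}; common: ∅.
  x = 9: f ≡ 0 at y ∈ {4, 9}; g ≡ 0 at y ∈ {1}; common: ∅.
  x = 10: f ≡ 0 at y ∈ ∅; g ≡ 0 at y ∈ {0}; common: ∅.
Collecting: common zeros = {(0, 10), (4, 6)}, so the count is 2.
Comparison with the Bézout bound: 2 ≤ 2 = deg(f)·deg(g), as expected for curves with no common component (the bound is attained).


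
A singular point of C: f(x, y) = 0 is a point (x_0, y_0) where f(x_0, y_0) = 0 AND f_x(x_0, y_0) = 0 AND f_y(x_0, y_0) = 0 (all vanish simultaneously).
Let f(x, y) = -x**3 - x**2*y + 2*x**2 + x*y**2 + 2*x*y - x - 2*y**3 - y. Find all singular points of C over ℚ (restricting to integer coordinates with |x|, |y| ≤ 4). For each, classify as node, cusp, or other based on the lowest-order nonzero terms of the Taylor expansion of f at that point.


Singular points: {(1, 0)}; classification: node.

Compute partial derivatives:
  f_x = -3*x**2 - 2*x*y + 4*x + y**2 + 2*y - 1.
  f_y = -x**2 + 2*x*y + 2*x - 6*y**2 - 1.
Scan x_0 ∈ {−4, ..., 4}. For each x_0, f_y(x_0, y) is a polynomial in y; find its integer roots y ∈ {−4, ..., 4}, then test f_x and f at those candidates.
  x = -4: f_y(-4, y) = -6*y**2 - 8*y - 25; no integer root y with |y| ≤ 4.
  x = -3: f_y(-3, y) = -6*y**2 - 6*y - 16; no integer root y with |y| ≤ 4.
  x = -2: f_y(-2, y) = -6*y**2 - 4*y - 9; no integer root y with |y| ≤ 4.
  x = -1: f_y(-1, y) = -6*y**2 - 2*y - 4; no integer root y with |y| ≤ 4.
  x = 0: f_y(0, y) = -6*y**2 - 1; no integer root y with |y| ≤ 4.
  x = 1: f_y(1, y) = -6*y**2 + 2*y; vanishes at y ∈ {0}. (1, 0): f_x = 0, f = 0 — SINGULAR.
  x = 2: f_y(2, y) = -6*y**2 + 4*y - 1; no integer root y with |y| ≤ 4.
  x = 3: f_y(3, y) = -6*y**2 + 6*y - 4; no integer root y with |y| ≤ 4.
  x = 4: f_y(4, y) = -6*y**2 + 8*y - 9; no integer root y with |y| ≤ 4.
Only singular point on the grid: (1, 0).
Classify: substitute x = 1 + u, y = 0 + v and expand: f = -u**3 - u**2*v - u**2 + u*v**2 - 2*v**3 + v**2.
No constant or linear terms (consistent with a singular point). Quadratic part: -u**2 + v**2. Cubic part: -u**3 - u**2*v + u*v**2 - 2*v**3.
The quadratic part v**2 - u**2 = (v − u)(v + u) splits into two distinct linear factors, so there are two distinct tangent lines y − 0 = ±(x − 1) — this is a node (ordinary double point).
Classification: node.


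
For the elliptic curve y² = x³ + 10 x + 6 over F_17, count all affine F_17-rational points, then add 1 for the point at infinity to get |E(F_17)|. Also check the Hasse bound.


Affine points = {(1, 0), (2, 0), (4, 5), (4, 12), (9, 3), (9, 14), (10, 1), (10, 16), (11, 6), (11, 11), (12, 1), (12, 16), (13, 2), (13, 15), (14, 0)}; affine count = 15; |E(F_17)| = 16.

Discriminant check: Δ ∝ 4a³ + 27b² = 4·10³ + 27·6² = 4·1000 + 27·36 ≡ 8 (mod 17). Nonzero ⇒ E is nonsingular.
For each x ∈ F_17, compute rhs = x³ + 10·x + 6 mod 17, then count y ∈ F_17 with y² ≡ rhs.
  x = 0: rhs = 6, matching y values: none (0 points).
  x = 1: rhs = 0, matching y values: 0 (1 points).
  x = 2: rhs = 0, matching y values: 0 (1 points).
  x = 3: rhs = 12, matching y values: none (0 points).
  x = 4: rhs = 8, matching y values: 5, 12 (2 points).
  x = 5: rhs = 11, matching y values: none (0 points).
  x = 6: rhs = 10, matching y values: none (0 points).
  x = 7: rhs = 11, matching y values: none (0 points).
  x = 8: rhs = 3, matching y values: none (0 points).
  x = 9: rhs = 9, matching y values: 3, 14 (2 points).
  x = 10: rhs = 1, matching y values: 1, 16 (2 points).
  x = 11: rhs = 2, matching y values: 6, 11 (2 points).
  x = 12: rhs = 1, matching y values: 1, 16 (2 points).
  x = 13: rhs = 4, matching y values: 2, 15 (2 points).
  x = 14: rhs = 0, matching y values: 0 (1 points).
  x = 15: rhs = 12, matching y values: none (0 points).
  x = 16: rhs = 12, matching y values: none (0 points).
Total affine count: 15.
Full point count |E(F_17)| = 15 + 1 = 16.
Hasse bound: |16 − (17+1)| = |-2| = 2 ≤ 2√17 ≈ 8.2462 ✓.


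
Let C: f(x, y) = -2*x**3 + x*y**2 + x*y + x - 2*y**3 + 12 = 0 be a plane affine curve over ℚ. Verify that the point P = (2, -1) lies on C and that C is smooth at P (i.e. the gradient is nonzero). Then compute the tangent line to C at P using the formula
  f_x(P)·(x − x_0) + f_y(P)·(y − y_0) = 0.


Tangent line at P: -23*x - 8*y + 38 = 0.

Step 1: f(2, -1) = 0, so P lies on C.
Step 2: partial derivatives
  f_x(x, y) = -6*x**2 + y**2 + y + 1, f_y(x, y) = 2*x*y + x - 6*y**2.
  f_x(P) = -23, f_y(P) = -8 (gradient nonzero, so P is smooth).
Step 3: tangent line at P: -23·(x − 2) + -8·(y − -1) = 0.
Expanding: -23*x - 8*y + 38 = 0.


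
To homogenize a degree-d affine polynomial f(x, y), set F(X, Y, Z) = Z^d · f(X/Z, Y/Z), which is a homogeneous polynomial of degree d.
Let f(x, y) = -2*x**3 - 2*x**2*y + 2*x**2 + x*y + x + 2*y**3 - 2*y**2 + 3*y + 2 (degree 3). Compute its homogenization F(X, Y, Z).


F(X, Y, Z) = -2*X**3 - 2*X**2*Y + 2*X**2*Z + X*Y*Z + X*Z**2 + 2*Y**3 - 2*Y**2*Z + 3*Y*Z**2 + 2*Z**3

deg(f) = 3.
Substitute x = X/Z, y = Y/Z into f, then multiply by Z^3.
  monomial -2·x^3·y^0 ↦ -2·X^3·Y^0·Z^0.
  monomial -2·x^2·y^1 ↦ -2·X^2·Y^1·Z^0.
  monomial 2·x^2·y^0 ↦ 2·X^2·Y^0·Z^1.
  monomial 1·x^1·y^1 ↦ 1·X^1·Y^1·Z^1.
  monomial 1·x^1·y^0 ↦ 1·X^1·Y^0·Z^2.
  monomial 2·x^0·y^3 ↦ 2·X^0·Y^3·Z^0.
  monomial -2·x^0·y^2 ↦ -2·X^0·Y^2·Z^1.
  monomial 3·x^0·y^1 ↦ 3·X^0·Y^1·Z^2.
  monomial 2·x^0·y^0 ↦ 2·X^0·Y^0·Z^3.
Collecting: F(X, Y, Z) = -2*X**3 - 2*X**2*Y + 2*X**2*Z + X*Y*Z + X*Z**2 + 2*Y**3 - 2*Y**2*Z + 3*Y*Z**2 + 2*Z**3.


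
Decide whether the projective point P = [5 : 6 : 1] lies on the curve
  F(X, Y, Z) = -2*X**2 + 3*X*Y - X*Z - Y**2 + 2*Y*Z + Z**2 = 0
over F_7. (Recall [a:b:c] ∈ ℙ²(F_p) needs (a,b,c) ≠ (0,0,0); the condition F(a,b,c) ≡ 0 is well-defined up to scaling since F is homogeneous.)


F(5,6,1) ≡ 5 (mod 7); P is NOT on the curve.

Evaluate F(5, 6, 1) term-by-term (mod 7).
  -2*X**2 ↦ -2·25·1·1 = -50
  3*X*Y ↦ 3·5·6·1 = 90
  -X*Z ↦ -1·5·1·1 = -5
  -Y**2 ↦ -1·1·36·1 = -36
  2*Y*Z ↦ 2·1·6·1 = 12
  Z**2 ↦ 1·1·1·1 = 1
Sum: F(5, 6, 1) = (-50) + (90) + (-5) + (-36) + (12) + (1) = 12.
Reducing mod 7: 12 ≡ 5 (mod 7).
Since F(a, b, c) ≡ 5 ≠ 0 (mod 7), P does NOT lie on the curve.


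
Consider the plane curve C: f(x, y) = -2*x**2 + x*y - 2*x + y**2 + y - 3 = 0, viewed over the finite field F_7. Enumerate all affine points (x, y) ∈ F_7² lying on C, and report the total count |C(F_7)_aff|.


Affine F_7-points: {(1, 0), (1, 5), (4, 4), (4, 5), (5, 0), (5, 1)}; count = 6.

For each of the 49 pairs (x, y) ∈ F_7², evaluate f(x, y) mod 7. Record the zeros.
  x = 0: [0↦4, 1↦6, 2↦3, 3↦2, 4↦3, 5↦6, 6↦4]  zeros at y ∈ ∅
  x = 1: [0↦0, 1↦3, 2↦1, 3↦1, 4↦3, 5↦0, 6↦6]  zeros at y ∈ {0, 5}
  x = 2: [0↦6, 1↦3, 2↦2, 3↦3, 4↦6, 5↦4, 6↦4]  zeros at y ∈ ∅
  x = 3: [0↦1, 1↦6, 2↦6, 3↦1, 4↦5, 5↦4, 6↦5]  zeros at y ∈ ∅
  x = 4: [0↦6, 1↦5, 2↦6, 3↦2, 4↦0, 5↦0, 6↦2]  zeros at y ∈ {4, 5}
  x = 5: [0↦0, 1↦0, 2↦2, 3↦6, 4↦5, 5↦6, 6↦2]  zeros at y ∈ {0, 1}
  x = 6: [0↦4, 1↦5, 2↦1, 3↦6, 4↦6, 5↦1, 6↦5]  zeros at y ∈ ∅
Collecting zeros: affine points = {(1, 0), (1, 5), (4, 4), (4, 5), (5, 0), (5, 1)}.
Total count |C(F_7)_aff| = 6.


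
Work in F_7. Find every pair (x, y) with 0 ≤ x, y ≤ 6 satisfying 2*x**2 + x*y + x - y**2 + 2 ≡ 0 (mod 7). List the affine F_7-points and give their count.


Affine F_7-points: {(0, 3), (0, 4), (1, 4), (4, 2), (5, 2), (5, 3)}; count = 6.

For each of the 49 pairs (x, y) ∈ F_7², evaluate f(x, y) mod 7. Record the zeros.
  x = 0: [0↦2, 1↦1, 2↦5, 3↦0, 4↦0, 5↦5, 6↦1]  zeros at y ∈ {3, 4}
  x = 1: [0↦5, 1↦5, 2↦3, 3↦6, 4↦0, 5↦6, 6↦3]  zeros at y ∈ {4}
  x = 2: [0↦5, 1↦6, 2↦5, 3↦2, 4↦4, 5↦4, 6↦2]  zeros at y ∈ ∅
  x = 3: [0↦2, 1↦4, 2↦4, 3↦2, 4↦5, 5↦6, 6↦5]  zeros at y ∈ ∅
  x = 4: [0↦3, 1↦6, 2↦0, 3↦6, 4↦3, 5↦5, 6↦5]  zeros at y ∈ {2}
  x = 5: [0↦1, 1↦5, 2↦0, 3↦0, 4↦5, 5↦1, 6↦2]  zeros at y ∈ {2, 3}
  x = 6: [0↦3, 1↦1, 2↦4, 3↦5, 4↦4, 5↦1, 6↦3]  zeros at y ∈ ∅
Collecting zeros: affine points = {(0, 3), (0, 4), (1, 4), (4, 2), (5, 2), (5, 3)}.
Total count |C(F_7)_aff| = 6.


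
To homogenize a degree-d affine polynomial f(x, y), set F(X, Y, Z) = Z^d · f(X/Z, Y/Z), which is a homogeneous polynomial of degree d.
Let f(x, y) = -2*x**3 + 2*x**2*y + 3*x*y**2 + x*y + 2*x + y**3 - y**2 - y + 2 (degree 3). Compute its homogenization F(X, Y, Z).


F(X, Y, Z) = -2*X**3 + 2*X**2*Y + 3*X*Y**2 + X*Y*Z + 2*X*Z**2 + Y**3 - Y**2*Z - Y*Z**2 + 2*Z**3

deg(f) = 3.
Substitute x = X/Z, y = Y/Z into f, then multiply by Z^3.
  monomial -2·x^3·y^0 ↦ -2·X^3·Y^0·Z^0.
  monomial 2·x^2·y^1 ↦ 2·X^2·Y^1·Z^0.
  monomial 3·x^1·y^2 ↦ 3·X^1·Y^2·Z^0.
  monomial 1·x^1·y^1 ↦ 1·X^1·Y^1·Z^1.
  monomial 2·x^1·y^0 ↦ 2·X^1·Y^0·Z^2.
  monomial 1·x^0·y^3 ↦ 1·X^0·Y^3·Z^0.
  monomial -1·x^0·y^2 ↦ -1·X^0·Y^2·Z^1.
  monomial -1·x^0·y^1 ↦ -1·X^0·Y^1·Z^2.
  monomial 2·x^0·y^0 ↦ 2·X^0·Y^0·Z^3.
Collecting: F(X, Y, Z) = -2*X**3 + 2*X**2*Y + 3*X*Y**2 + X*Y*Z + 2*X*Z**2 + Y**3 - Y**2*Z - Y*Z**2 + 2*Z**3.


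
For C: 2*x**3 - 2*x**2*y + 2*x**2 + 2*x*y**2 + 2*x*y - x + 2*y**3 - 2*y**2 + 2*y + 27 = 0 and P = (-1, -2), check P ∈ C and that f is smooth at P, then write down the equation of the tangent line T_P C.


Tangent line at P: -3*x + 38*y + 73 = 0.

Step 1: f(-1, -2) = 0, so P lies on C.
Step 2: partial derivatives
  f_x(x, y) = 6*x**2 - 4*x*y + 4*x + 2*y**2 + 2*y - 1, f_y(x, y) = -2*x**2 + 4*x*y + 2*x + 6*y**2 - 4*y + 2.
  f_x(P) = -3, f_y(P) = 38 (gradient nonzero, so P is smooth).
Step 3: tangent line at P: -3·(x − -1) + 38·(y − -2) = 0.
Expanding: -3*x + 38*y + 73 = 0.


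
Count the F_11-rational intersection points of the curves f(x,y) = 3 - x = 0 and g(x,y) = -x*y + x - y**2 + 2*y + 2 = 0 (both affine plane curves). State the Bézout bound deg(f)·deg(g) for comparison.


Common zeros: ∅; count = 0; Bézout bound = 2.

deg(f) = 1, deg(g) = 2, so Bézout bound = 2.
Scan x ∈ F_11. For each x, list the y ∈ F_11 with f(x, y) ≡ 0 and those with g(x, y) ≡ 0 (mod 11); the common zeros in that column are the intersection.
  x = 0: f ≡ 0 at y ∈ ∅; g ≡ 0 at y ∈ {6, 7}; common: ∅.
  x = 1: f ≡ 0 at y ∈ ∅; g ≡ 0 at y ∈ ∅; common: ∅.
  x = 2: f ≡ 0 at y ∈ ∅; g ≡ 0 at y ∈ {2, 9}; common: ∅.
  x = 3: f ≡ 0 at y ∈ {0, 1, 2, 3, 4, 5, 6, 7, 8, 9, 10}; g ≡ 0 at y ∈ ∅; common: ∅.
  x = 4: f ≡ 0 at y ∈ ∅; g ≡ 0 at y ∈ ∅; common: ∅.
  x = 5: f ≡ 0 at y ∈ ∅; g ≡ 0 at y ∈ {3, 5}; common: ∅.
  x = 6: f ≡ 0 at y ∈ ∅; g ≡ 0 at y ∈ {8, 10}; common: ∅.
  x = 7: f ≡ 0 at y ∈ ∅; g ≡ 0 at y ∈ ∅; common: ∅.
  x = 8: f ≡ 0 at y ∈ ∅; g ≡ 0 at y ∈ ∅; common: ∅.
  x = 9: f ≡ 0 at y ∈ ∅; g ≡ 0 at y ∈ {0, 4}; common: ∅.
  x = 10: f ≡ 0 at y ∈ ∅; g ≡ 0 at y ∈ ∅; common: ∅.
Collecting: common zeros = ∅, so the count is 0.
Comparison with the Bézout bound: 0 ≤ 2 = deg(f)·deg(g), as expected for curves with no common component (the affine F_11-count falls short of the bound because intersections may lie at infinity, over extension fields, or carry multiplicity).


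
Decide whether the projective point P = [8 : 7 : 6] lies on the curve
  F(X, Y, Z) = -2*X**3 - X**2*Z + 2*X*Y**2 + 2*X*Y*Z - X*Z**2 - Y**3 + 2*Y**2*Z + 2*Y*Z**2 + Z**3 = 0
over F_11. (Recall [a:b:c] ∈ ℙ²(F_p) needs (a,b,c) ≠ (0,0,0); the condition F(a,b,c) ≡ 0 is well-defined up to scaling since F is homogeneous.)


F(8,7,6) ≡ 10 (mod 11); P is NOT on the curve.

Evaluate F(8, 7, 6) term-by-term (mod 11).
  -2*X**3 ↦ -2·512·1·1 = -1024
  -X**2*Z ↦ -1·64·1·6 = -384
  2*X*Y**2 ↦ 2·8·49·1 = 784
  2*X*Y*Z ↦ 2·8·7·6 = 672
  -X*Z**2 ↦ -1·8·1·36 = -288
  -Y**3 ↦ -1·1·343·1 = -343
  2*Y**2*Z ↦ 2·1·49·6 = 588
  2*Y*Z**2 ↦ 2·1·7·36 = 504
  Z**3 ↦ 1·1·1·216 = 216
Sum: F(8, 7, 6) = (-1024) + (-384) + (784) + (672) + (-288) + (-343) + (588) + (504) + (216) = 725.
Reducing mod 11: 725 ≡ 10 (mod 11).
Since F(a, b, c) ≡ 10 ≠ 0 (mod 11), P does NOT lie on the curve.


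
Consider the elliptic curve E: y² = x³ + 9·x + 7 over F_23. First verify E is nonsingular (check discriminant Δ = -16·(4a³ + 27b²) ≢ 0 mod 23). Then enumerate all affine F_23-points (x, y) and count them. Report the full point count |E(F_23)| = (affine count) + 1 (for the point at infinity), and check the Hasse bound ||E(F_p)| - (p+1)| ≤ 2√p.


Affine points = {(5, 4), (5, 19), (6, 1), (6, 22), (8, 4), (8, 19), (9, 9), (9, 14), (10, 4), (10, 19), (12, 7), (12, 16), (14, 5), (14, 18), (17, 6), (17, 17), (21, 2), (21, 21)}; affine count = 18; |E(F_23)| = 19.

Discriminant check: Δ ∝ 4a³ + 27b² = 4·9³ + 27·7² = 4·729 + 27·49 ≡ 7 (mod 23). Nonzero ⇒ E is nonsingular.
For each x ∈ F_23, compute rhs = x³ + 9·x + 7 mod 23, then count y ∈ F_23 with y² ≡ rhs.
  x = 0: rhs = 7, matching y values: none (0 points).
  x = 1: rhs = 17, matching y values: none (0 points).
  x = 2: rhs = 10, matching y values: none (0 points).
  x = 3: rhs = 15, matching y values: none (0 points).
  x = 4: rhs = 15, matching y values: none (0 points).
  x = 5: rhs = 16, matching y values: 4, 19 (2 points).
  x = 6: rhs = 1, matching y values: 1, 22 (2 points).
  x = 7: rhs = 22, matching y values: none (0 points).
  x = 8: rhs = 16, matching y values: 4, 19 (2 points).
  x = 9: rhs = 12, matching y values: 9, 14 (2 points).
  x = 10: rhs = 16, matching y values: 4, 19 (2 points).
  x = 11: rhs = 11, matching y values: none (0 points).
  x = 12: rhs = 3, matching y values: 7, 16 (2 points).
  x = 13: rhs = 21, matching y values: none (0 points).
  x = 14: rhs = 2, matching y values: 5, 18 (2 points).
  x = 15: rhs = 21, matching y values: none (0 points).
  x = 16: rhs = 15, matching y values: none (0 points).
  x = 17: rhs = 13, matching y values: 6, 17 (2 points).
  x = 18: rhs = 21, matching y values: none (0 points).
  x = 19: rhs = 22, matching y values: none (0 points).
  x = 20: rhs = 22, matching y values: none (0 points).
  x = 21: rhs = 4, matching y values: 2, 21 (2 points).
  x = 22: rhs = 20, matching y values: none (0 points).
Total affine count: 18.
Full point count |E(F_23)| = 18 + 1 = 19.
Hasse bound: |19 − (23+1)| = |-5| = 5 ≤ 2√23 ≈ 9.5917 ✓.


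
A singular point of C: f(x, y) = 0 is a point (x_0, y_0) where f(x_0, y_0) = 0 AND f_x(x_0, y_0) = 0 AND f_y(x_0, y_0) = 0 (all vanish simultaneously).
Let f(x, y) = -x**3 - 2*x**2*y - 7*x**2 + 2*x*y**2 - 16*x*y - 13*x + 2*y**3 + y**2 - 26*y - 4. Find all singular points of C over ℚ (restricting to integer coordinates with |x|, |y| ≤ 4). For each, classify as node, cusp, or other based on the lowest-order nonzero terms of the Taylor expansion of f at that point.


Singular points: {(-3, 1)}; classification: cusp.

Compute partial derivatives:
  f_x = -3*x**2 - 4*x*y - 14*x + 2*y**2 - 16*y - 13.
  f_y = -2*x**2 + 4*x*y - 16*x + 6*y**2 + 2*y - 26.
Scan x_0 ∈ {−4, ..., 4}. For each x_0, f_y(x_0, y) is a polynomial in y; find its integer roots y ∈ {−4, ..., 4}, then test f_x and f at those candidates.
  x = -4: f_y(-4, y) = 6*y**2 - 14*y + 6; no integer root y with |y| ≤ 4.
  x = -3: f_y(-3, y) = 6*y**2 - 10*y + 4; vanishes at y ∈ {1}. (-3, 1): f_x = 0, f = 0 — SINGULAR.
  x = -2: f_y(-2, y) = 6*y**2 - 6*y - 2; no integer root y with |y| ≤ 4.
  x = -1: f_y(-1, y) = 6*y**2 - 2*y - 12; no integer root y with |y| ≤ 4.
  x = 0: f_y(0, y) = 6*y**2 + 2*y - 26; no integer root y with |y| ≤ 4.
  x = 1: f_y(1, y) = 6*y**2 + 6*y - 44; no integer root y with |y| ≤ 4.
  x = 2: f_y(2, y) = 6*y**2 + 10*y - 66; no integer root y with |y| ≤ 4.
  x = 3: f_y(3, y) = 6*y**2 + 14*y - 92; no integer root y with |y| ≤ 4.
  x = 4: f_y(4, y) = 6*y**2 + 18*y - 122; no integer root y with |y| ≤ 4.
Only singular point on the grid: (-3, 1).
Classify: substitute x = -3 + u, y = 1 + v and expand: f = -u**3 - 2*u**2*v + 2*u*v**2 + 2*v**3 + v**2.
No constant or linear terms (consistent with a singular point). Quadratic part: v**2. Cubic part: -u**3 - 2*u**2*v + 2*u*v**2 + 2*v**3.
The quadratic part v**2 is a perfect square, so there is a single (double) tangent line v = 0, i.e. y = 1. Restricting the cubic part to that line (v = 0) leaves -u**3 ≠ 0, so f is not divisible by v and the branch is v² ≈ u**3 to lowest order — this is a cusp.
Classification: cusp.


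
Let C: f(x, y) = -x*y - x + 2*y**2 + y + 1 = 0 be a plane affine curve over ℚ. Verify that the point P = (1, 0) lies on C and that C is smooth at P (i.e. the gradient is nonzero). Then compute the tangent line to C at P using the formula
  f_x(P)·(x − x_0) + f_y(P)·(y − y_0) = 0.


Tangent line at P: 1 - x = 0.

Step 1: f(1, 0) = 0, so P lies on C.
Step 2: partial derivatives
  f_x(x, y) = -y - 1, f_y(x, y) = -x + 4*y + 1.
  f_x(P) = -1, f_y(P) = 0 (gradient nonzero, so P is smooth).
Step 3: tangent line at P: -1·(x − 1) + 0·(y − 0) = 0.
Expanding: 1 - x = 0.


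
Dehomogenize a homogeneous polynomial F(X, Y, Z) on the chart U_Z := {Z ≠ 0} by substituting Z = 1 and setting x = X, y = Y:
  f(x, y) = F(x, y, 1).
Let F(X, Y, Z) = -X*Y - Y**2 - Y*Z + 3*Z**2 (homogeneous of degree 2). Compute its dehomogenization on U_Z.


f(x, y) = -x*y - y**2 - y + 3

On U_Z we set Z = 1. Each monomial c·X^i·Y^j·Z^k in F becomes c·x^i·y^j·1^k = c·x^i·y^j.
Substituting Z = 1: F(X, Y, 1) = -x*y - y**2 - y + 3.
Note: deg(f) ≤ deg(F) = 2; strict inequality happens when F is divisible by Z (lost terms).


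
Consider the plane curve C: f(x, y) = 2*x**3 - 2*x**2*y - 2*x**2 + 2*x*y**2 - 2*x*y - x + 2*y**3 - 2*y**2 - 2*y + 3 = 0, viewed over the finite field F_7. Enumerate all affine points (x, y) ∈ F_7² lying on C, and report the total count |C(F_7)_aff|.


Affine F_7-points: {(0, 2), (0, 4), (4, 3), (5, 6), (6, 0), (6, 4), (6, 5)}; count = 7.

For each of the 49 pairs (x, y) ∈ F_7², evaluate f(x, y) mod 7. Record the zeros.
  x = 0: [0↦3, 1↦1, 2↦0, 3↦5, 4↦0, 5↦4, 6↦1]  zeros at y ∈ {2, 4}
  x = 1: [0↦2, 1↦5, 2↦6, 3↦3, 4↦1, 5↦5, 6↦6]  zeros at y ∈ ∅
  x = 2: [0↦2, 1↦6, 2↦5, 3↦4, 4↦1, 5↦1, 6↦2]  zeros at y ∈ ∅
  x = 3: [0↦1, 1↦2, 2↦2, 3↦6, 4↦5, 5↦4, 6↦1]  zeros at y ∈ ∅
  x = 4: [0↦4, 1↦5, 2↦2, 3↦0, 4↦4, 5↦5, 6↦1]  zeros at y ∈ {3}
  x = 5: [0↦2, 1↦6, 2↦3, 3↦5, 4↦3, 5↦2, 6↦0]  zeros at y ∈ {6}
  x = 6: [0↦0, 1↦3, 2↦3, 3↦5, 4↦0, 5↦0, 6↦3]  zeros at y ∈ {0, 4, 5}
Collecting zeros: affine points = {(0, 2), (0, 4), (4, 3), (5, 6), (6, 0), (6, 4), (6, 5)}.
Total count |C(F_7)_aff| = 7.


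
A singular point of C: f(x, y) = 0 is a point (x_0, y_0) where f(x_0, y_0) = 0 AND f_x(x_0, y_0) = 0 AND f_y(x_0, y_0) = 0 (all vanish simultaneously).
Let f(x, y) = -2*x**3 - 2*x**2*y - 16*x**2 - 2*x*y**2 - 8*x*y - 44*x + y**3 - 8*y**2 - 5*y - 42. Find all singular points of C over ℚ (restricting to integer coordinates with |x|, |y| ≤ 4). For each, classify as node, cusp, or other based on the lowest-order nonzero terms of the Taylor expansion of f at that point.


Singular points: {(-3, 1)}; classification: cusp.

Compute partial derivatives:
  f_x = -6*x**2 - 4*x*y - 32*x - 2*y**2 - 8*y - 44.
  f_y = -2*x**2 - 4*x*y - 8*x + 3*y**2 - 16*y - 5.
Scan x_0 ∈ {−4, ..., 4}. For each x_0, f_y(x_0, y) is a polynomial in y; find its integer roots y ∈ {−4, ..., 4}, then test f_x and f at those candidates.
  x = -4: f_y(-4, y) = 3*y**2 - 5; no integer root y with |y| ≤ 4.
  x = -3: f_y(-3, y) = 3*y**2 - 4*y + 1; vanishes at y ∈ {1}. (-3, 1): f_x = 0, f = 0 — SINGULAR.
  x = -2: f_y(-2, y) = 3*y**2 - 8*y + 3; no integer root y with |y| ≤ 4.
  x = -1: f_y(-1, y) = 3*y**2 - 12*y + 1; no integer root y with |y| ≤ 4.
  x = 0: f_y(0, y) = 3*y**2 - 16*y - 5; no integer root y with |y| ≤ 4.
  x = 1: f_y(1, y) = 3*y**2 - 20*y - 15; no integer root y with |y| ≤ 4.
  x = 2: f_y(2, y) = 3*y**2 - 24*y - 29; no integer root y with |y| ≤ 4.
  x = 3: f_y(3, y) = 3*y**2 - 28*y - 47; no integer root y with |y| ≤ 4.
  x = 4: f_y(4, y) = 3*y**2 - 32*y - 69; no integer root y with |y| ≤ 4.
Only singular point on the grid: (-3, 1).
Classify: substitute x = -3 + u, y = 1 + v and expand: f = -2*u**3 - 2*u**2*v - 2*u*v**2 + v**3 + v**2.
No constant or linear terms (consistent with a singular point). Quadratic part: v**2. Cubic part: -2*u**3 - 2*u**2*v - 2*u*v**2 + v**3.
The quadratic part v**2 is a perfect square, so there is a single (double) tangent line v = 0, i.e. y = 1. Restricting the cubic part to that line (v = 0) leaves -2*u**3 ≠ 0, so f is not divisible by v and the branch is v² ≈ 2*u**3 to lowest order — this is a cusp.
Classification: cusp.


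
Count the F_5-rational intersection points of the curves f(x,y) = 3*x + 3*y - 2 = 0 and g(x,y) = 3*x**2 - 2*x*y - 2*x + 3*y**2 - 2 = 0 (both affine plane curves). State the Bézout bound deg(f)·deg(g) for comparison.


Common zeros: {(1, 3), (2, 2)}; count = 2; Bézout bound = 2.

deg(f) = 1, deg(g) = 2, so Bézout bound = 2.
Scan x ∈ F_5. For each x, list the y ∈ F_5 with f(x, y) ≡ 0 and those with g(x, y) ≡ 0 (mod 5); the common zeros in that column are the intersection.
  x = 0: f ≡ 0 at y ∈ {4}; g ≡ 0 at y ∈ {2, 3}; common: ∅.
  x = 1: f ≡ 0 at y ∈ {3}; g ≡ 0 at y ∈ {1, 3}; common: {3}.
  x = 2: f ≡ 0 at y ∈ {2}; g ≡ 0 at y ∈ {1, 2}; common: {2}.
  x = 3: f ≡ 0 at y ∈ {1}; g ≡ 0 at y ∈ ∅; common: ∅.
  x = 4: f ≡ 0 at y ∈ {0}; g ≡ 0 at y ∈ ∅; common: ∅.
Collecting: common zeros = {(1, 3), (2, 2)}, so the count is 2.
Comparison with the Bézout bound: 2 ≤ 2 = deg(f)·deg(g), as expected for curves with no common component (the bound is attained).


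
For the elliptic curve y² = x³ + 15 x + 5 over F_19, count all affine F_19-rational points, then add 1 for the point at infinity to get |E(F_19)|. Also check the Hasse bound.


Affine points = {(0, 9), (0, 10), (2, 9), (2, 10), (3, 1), (3, 18), (6, 8), (6, 11), (7, 4), (7, 15), (11, 0), (16, 3), (16, 16), (17, 9), (17, 10)}; affine count = 15; |E(F_19)| = 16.

Discriminant check: Δ ∝ 4a³ + 27b² = 4·15³ + 27·5² = 4·3375 + 27·25 ≡ 1 (mod 19). Nonzero ⇒ E is nonsingular.
For each x ∈ F_19, compute rhs = x³ + 15·x + 5 mod 19, then count y ∈ F_19 with y² ≡ rhs.
  x = 0: rhs = 5, matching y values: 9, 10 (2 points).
  x = 1: rhs = 2, matching y values: none (0 points).
  x = 2: rhs = 5, matching y values: 9, 10 (2 points).
  x = 3: rhs = 1, matching y values: 1, 18 (2 points).
  x = 4: rhs = 15, matching y values: none (0 points).
  x = 5: rhs = 15, matching y values: none (0 points).
  x = 6: rhs = 7, matching y values: 8, 11 (2 points).
  x = 7: rhs = 16, matching y values: 4, 15 (2 points).
  x = 8: rhs = 10, matching y values: none (0 points).
  x = 9: rhs = 14, matching y values: none (0 points).
  x = 10: rhs = 15, matching y values: none (0 points).
  x = 11: rhs = 0, matching y values: 0 (1 points).
  x = 12: rhs = 13, matching y values: none (0 points).
  x = 13: rhs = 3, matching y values: none (0 points).
  x = 14: rhs = 14, matching y values: none (0 points).
  x = 15: rhs = 14, matching y values: none (0 points).
  x = 16: rhs = 9, matching y values: 3, 16 (2 points).
  x = 17: rhs = 5, matching y values: 9, 10 (2 points).
  x = 18: rhs = 8, matching y values: none (0 points).
Total affine count: 15.
Full point count |E(F_19)| = 15 + 1 = 16.
Hasse bound: |16 − (19+1)| = |-4| = 4 ≤ 2√19 ≈ 8.7178 ✓.


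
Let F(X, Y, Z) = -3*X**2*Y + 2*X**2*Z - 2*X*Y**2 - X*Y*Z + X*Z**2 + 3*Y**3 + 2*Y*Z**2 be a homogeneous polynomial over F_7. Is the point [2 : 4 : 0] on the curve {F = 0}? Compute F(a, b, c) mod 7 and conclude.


F(2,4,0) ≡ 3 (mod 7); P is NOT on the curve.

Evaluate F(2, 4, 0) term-by-term (mod 7).
  -3*X**2*Y ↦ -3·4·4·1 = -48
  2*X**2*Z ↦ 2·4·1·0 = 0
  -2*X*Y**2 ↦ -2·2·16·1 = -64
  -X*Y*Z ↦ -1·2·4·0 = 0
  X*Z**2 ↦ 1·2·1·0 = 0
  3*Y**3 ↦ 3·1·64·1 = 192
  2*Y*Z**2 ↦ 2·1·4·0 = 0
Sum: F(2, 4, 0) = (-48) + (0) + (-64) + (0) + (0) + (192) + (0) = 80.
Reducing mod 7: 80 ≡ 3 (mod 7).
Since F(a, b, c) ≡ 3 ≠ 0 (mod 7), P does NOT lie on the curve.


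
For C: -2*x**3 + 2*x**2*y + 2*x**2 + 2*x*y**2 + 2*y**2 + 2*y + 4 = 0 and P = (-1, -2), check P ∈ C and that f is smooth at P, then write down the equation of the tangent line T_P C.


Tangent line at P: 6*x + 4*y + 14 = 0.

Step 1: f(-1, -2) = 0, so P lies on C.
Step 2: partial derivatives
  f_x(x, y) = -6*x**2 + 4*x*y + 4*x + 2*y**2, f_y(x, y) = 2*x**2 + 4*x*y + 4*y + 2.
  f_x(P) = 6, f_y(P) = 4 (gradient nonzero, so P is smooth).
Step 3: tangent line at P: 6·(x − -1) + 4·(y − -2) = 0.
Expanding: 6*x + 4*y + 14 = 0.


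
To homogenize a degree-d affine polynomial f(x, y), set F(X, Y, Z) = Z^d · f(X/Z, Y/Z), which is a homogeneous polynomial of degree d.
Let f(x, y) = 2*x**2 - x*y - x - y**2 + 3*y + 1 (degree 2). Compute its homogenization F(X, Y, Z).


F(X, Y, Z) = 2*X**2 - X*Y - X*Z - Y**2 + 3*Y*Z + Z**2

deg(f) = 2.
Substitute x = X/Z, y = Y/Z into f, then multiply by Z^2.
  monomial 2·x^2·y^0 ↦ 2·X^2·Y^0·Z^0.
  monomial -1·x^1·y^1 ↦ -1·X^1·Y^1·Z^0.
  monomial -1·x^1·y^0 ↦ -1·X^1·Y^0·Z^1.
  monomial -1·x^0·y^2 ↦ -1·X^0·Y^2·Z^0.
  monomial 3·x^0·y^1 ↦ 3·X^0·Y^1·Z^1.
  monomial 1·x^0·y^0 ↦ 1·X^0·Y^0·Z^2.
Collecting: F(X, Y, Z) = 2*X**2 - X*Y - X*Z - Y**2 + 3*Y*Z + Z**2.


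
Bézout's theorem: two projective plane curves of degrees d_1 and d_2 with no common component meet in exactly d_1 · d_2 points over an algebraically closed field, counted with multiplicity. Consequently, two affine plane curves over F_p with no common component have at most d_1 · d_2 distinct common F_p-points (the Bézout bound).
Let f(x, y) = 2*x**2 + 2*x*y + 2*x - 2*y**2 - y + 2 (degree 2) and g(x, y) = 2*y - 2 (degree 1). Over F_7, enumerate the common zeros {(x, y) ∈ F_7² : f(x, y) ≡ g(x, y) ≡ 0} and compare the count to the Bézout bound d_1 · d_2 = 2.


Common zeros: ∅; count = 0; Bézout bound = 2.

deg(f) = 2, deg(g) = 1, so Bézout bound = 2.
Scan x ∈ F_7. For each x, list the y ∈ F_7 with f(x, y) ≡ 0 and those with g(x, y) ≡ 0 (mod 7); the common zeros in that column are the intersection.
  x = 0: f ≡ 0 at y ∈ ∅; g ≡ 0 at y ∈ {1}; common: ∅.
  x = 1: f ≡ 0 at y ∈ {2}; g ≡ 0 at y ∈ {1}; common: ∅.
  x = 2: f ≡ 0 at y ∈ {0, 5}; g ≡ 0 at y ∈ {1}; common: ∅.
  x = 3: f ≡ 0 at y ∈ {2, 4}; g ≡ 0 at y ∈ {1}; common: ∅.
  x = 4: f ≡ 0 at y ∈ {0}; g ≡ 0 at y ∈ {1}; common: ∅.
  x = 5: f ≡ 0 at y ∈ ∅; g ≡ 0 at y ∈ {1}; common: ∅.
  x = 6: f ≡ 0 at y ∈ {4, 5}; g ≡ 0 at y ∈ {1}; common: ∅.
Collecting: common zeros = ∅, so the count is 0.
Comparison with the Bézout bound: 0 ≤ 2 = deg(f)·deg(g), as expected for curves with no common component (the affine F_7-count falls short of the bound because intersections may lie at infinity, over extension fields, or carry multiplicity).


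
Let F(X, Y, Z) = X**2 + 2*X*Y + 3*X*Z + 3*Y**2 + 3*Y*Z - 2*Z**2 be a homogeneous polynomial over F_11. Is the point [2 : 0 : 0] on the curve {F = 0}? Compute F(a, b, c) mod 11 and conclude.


F(2,0,0) ≡ 4 (mod 11); P is NOT on the curve.

Evaluate F(2, 0, 0) term-by-term (mod 11).
  X**2 ↦ 1·4·1·1 = 4
  2*X*Y ↦ 2·2·0·1 = 0
  3*X*Z ↦ 3·2·1·0 = 0
  3*Y**2 ↦ 3·1·0·1 = 0
  3*Y*Z ↦ 3·1·0·0 = 0
  -2*Z**2 ↦ -2·1·1·0 = 0
Sum: F(2, 0, 0) = (4) + (0) + (0) + (0) + (0) + (0) = 4.
Reducing mod 11: 4 ≡ 4 (mod 11).
Since F(a, b, c) ≡ 4 ≠ 0 (mod 11), P does NOT lie on the curve.


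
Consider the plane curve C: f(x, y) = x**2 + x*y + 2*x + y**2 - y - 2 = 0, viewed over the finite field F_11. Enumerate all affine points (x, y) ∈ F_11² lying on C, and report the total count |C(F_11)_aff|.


Affine F_11-points: {(0, 2), (0, 10), (4, 0), (4, 8), (5, 0), (5, 7), (7, 2), (7, 3), (8, 7), (8, 8), (10, 3), (10, 10)}; count = 12.

For each of the 121 pairs (x, y) ∈ F_11², evaluate f(x, y) mod 11. Record the zeros.
  x = 0: [0↦9, 1↦9, 2↦0, 3↦4, 4↦10, 5↦7, 6↦6, 7↦7, 8↦10, 9↦4, 10↦0]  zeros at y ∈ {2, 10}
  x = 1: [0↦1, 1↦2, 2↦5, 3↦10, 4↦6, 5↦4, 6↦4, 7↦6, 8↦10, 9↦5, 10↦2]  zeros at y ∈ ∅
  x = 2: [0↦6, 1↦8, 2↦1, 3↦7, 4↦4, 5↦3, 6↦4, 7↦7, 8↦1, 9↦8, 10↦6]  zeros at y ∈ ∅
  x = 3: [0↦2, 1↦5, 2↦10, 3↦6, 4↦4, 5↦4, 6↦6, 7↦10, 8↦5, 9↦2, 10↦1]  zeros at y ∈ ∅
  x = 4: [0↦0, 1↦4, 2↦10, 3↦7, 4↦6, 5↦7, 6↦10, 7↦4, 8↦0, 9↦9, 10↦9]  zeros at y ∈ {0, 8}
  x = 5: [0↦0, 1↦5, 2↦1, 3↦10, 4↦10, 5↦1, 6↦5, 7↦0, 8↦8, 9↦7, 10↦8]  zeros at y ∈ {0, 7}
  x = 6: [0↦2, 1↦8, 2↦5, 3↦4, 4↦5, 5↦8, 6↦2, 7↦9, 8↦7, 9↦7, 10↦9]  zeros at y ∈ ∅
  x = 7: [0↦6, 1↦2, 2↦0, 3↦0, 4↦2, 5↦6, 6↦1, 7↦9, 8↦8, 9↦9, 10↦1]  zeros at y ∈ {2, 3}
  x = 8: [0↦1, 1↦9, 2↦8, 3↦9, 4↦1, 5↦6, 6↦2, 7↦0, 8↦0, 9↦2, 10↦6]  zeros at y ∈ {7, 8}
  x = 9: [0↦9, 1↦7, 2↦7, 3↦9, 4↦2, 5↦8, 6↦5, 7↦4, 8↦5, 9↦8, 10↦2]  zeros at y ∈ ∅
  x = 10: [0↦8, 1↦7, 2↦8, 3↦0, 4↦5, 5↦1, 6↦10, 7↦10, 8↦1, 9↦5, 10↦0]  zeros at y ∈ {3, 10}
Collecting zeros: affine points = {(0, 2), (0, 10), (4, 0), (4, 8), (5, 0), (5, 7), (7, 2), (7, 3), (8, 7), (8, 8), (10, 3), (10, 10)}.
Total count |C(F_11)_aff| = 12.


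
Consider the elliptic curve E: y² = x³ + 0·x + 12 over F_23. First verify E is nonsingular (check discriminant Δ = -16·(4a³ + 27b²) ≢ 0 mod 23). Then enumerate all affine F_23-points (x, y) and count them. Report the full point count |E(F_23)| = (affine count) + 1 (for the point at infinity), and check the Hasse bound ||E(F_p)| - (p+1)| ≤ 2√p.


Affine points = {(0, 9), (0, 14), (1, 6), (1, 17), (3, 4), (3, 19), (8, 8), (8, 15), (10, 0), (11, 3), (11, 20), (13, 1), (13, 22), (15, 11), (15, 12), (17, 7), (17, 16), (18, 5), (18, 18), (20, 10), (20, 13), (21, 2), (21, 21)}; affine count = 23; |E(F_23)| = 24.

Discriminant check: Δ ∝ 4a³ + 27b² = 4·0³ + 27·12² = 4·0 + 27·144 ≡ 1 (mod 23). Nonzero ⇒ E is nonsingular.
For each x ∈ F_23, compute rhs = x³ + 0·x + 12 mod 23, then count y ∈ F_23 with y² ≡ rhs.
  x = 0: rhs = 12, matching y values: 9, 14 (2 points).
  x = 1: rhs = 13, matching y values: 6, 17 (2 points).
  x = 2: rhs = 20, matching y values: none (0 points).
  x = 3: rhs = 16, matching y values: 4, 19 (2 points).
  x = 4: rhs = 7, matching y values: none (0 points).
  x = 5: rhs = 22, matching y values: none (0 points).
  x = 6: rhs = 21, matching y values: none (0 points).
  x = 7: rhs = 10, matching y values: none (0 points).
  x = 8: rhs = 18, matching y values: 8, 15 (2 points).
  x = 9: rhs = 5, matching y values: none (0 points).
  x = 10: rhs = 0, matching y values: 0 (1 points).
  x = 11: rhs = 9, matching y values: 3, 20 (2 points).
  x = 12: rhs = 15, matching y values: none (0 points).
  x = 13: rhs = 1, matching y values: 1, 22 (2 points).
  x = 14: rhs = 19, matching y values: none (0 points).
  x = 15: rhs = 6, matching y values: 11, 12 (2 points).
  x = 16: rhs = 14, matching y values: none (0 points).
  x = 17: rhs = 3, matching y values: 7, 16 (2 points).
  x = 18: rhs = 2, matching y values: 5, 18 (2 points).
  x = 19: rhs = 17, matching y values: none (0 points).
  x = 20: rhs = 8, matching y values: 10, 13 (2 points).
  x = 21: rhs = 4, matching y values: 2, 21 (2 points).
  x = 22: rhs = 11, matching y values: none (0 points).
Total affine count: 23.
Full point count |E(F_23)| = 23 + 1 = 24.
Hasse bound: |24 − (23+1)| = |0| = 0 ≤ 2√23 ≈ 9.5917 ✓.


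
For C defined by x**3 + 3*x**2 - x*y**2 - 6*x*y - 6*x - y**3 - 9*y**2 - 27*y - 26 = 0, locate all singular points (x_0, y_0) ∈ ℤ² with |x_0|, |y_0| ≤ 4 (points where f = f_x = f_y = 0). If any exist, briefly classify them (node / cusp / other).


Singular points: {(-1, -3)}; classification: cusp.

Compute partial derivatives:
  f_x = 3*x**2 + 6*x - y**2 - 6*y - 6.
  f_y = -2*x*y - 6*x - 3*y**2 - 18*y - 27.
Scan x_0 ∈ {−4, ..., 4}. For each x_0, f_y(x_0, y) is a polynomial in y; find its integer roots y ∈ {−4, ..., 4}, then test f_x and f at those candidates.
  x = -4: f_y(-4, y) = -3*y**2 - 10*y - 3; vanishes at y ∈ {-3}. (-4, -3): f_x = 27 ≠ 0.
  x = -3: f_y(-3, y) = -3*y**2 - 12*y - 9; vanishes at y ∈ {-3, -1}. (-3, -3): f_x = 12 ≠ 0; (-3, -1): f_x = 8 ≠ 0.
  x = -2: f_y(-2, y) = -3*y**2 - 14*y - 15; vanishes at y ∈ {-3}. (-2, -3): f_x = 3 ≠ 0.
  x = -1: f_y(-1, y) = -3*y**2 - 16*y - 21; vanishes at y ∈ {-3}. (-1, -3): f_x = 0, f = 0 — SINGULAR.
  x = 0: f_y(0, y) = -3*y**2 - 18*y - 27; vanishes at y ∈ {-3}. (0, -3): f_x = 3 ≠ 0.
  x = 1: f_y(1, y) = -3*y**2 - 20*y - 33; vanishes at y ∈ {-3}. (1, -3): f_x = 12 ≠ 0.
  x = 2: f_y(2, y) = -3*y**2 - 22*y - 39; vanishes at y ∈ {-3}. (2, -3): f_x = 27 ≠ 0.
  x = 3: f_y(3, y) = -3*y**2 - 24*y - 45; vanishes at y ∈ {-3}. (3, -3): f_x = 48 ≠ 0.
  x = 4: f_y(4, y) = -3*y**2 - 26*y - 51; vanishes at y ∈ {-3}. (4, -3): f_x = 75 ≠ 0.
Only singular point on the grid: (-1, -3).
Classify: substitute x = -1 + u, y = -3 + v and expand: f = u**3 - u*v**2 - v**3 + v**2.
No constant or linear terms (consistent with a singular point). Quadratic part: v**2. Cubic part: u**3 - u*v**2 - v**3.
The quadratic part v**2 is a perfect square, so there is a single (double) tangent line v = 0, i.e. y = -3. Restricting the cubic part to that line (v = 0) leaves u**3 ≠ 0, so f is not divisible by v and the branch is v² ≈ -u**3 to lowest order — this is a cusp.
Classification: cusp.


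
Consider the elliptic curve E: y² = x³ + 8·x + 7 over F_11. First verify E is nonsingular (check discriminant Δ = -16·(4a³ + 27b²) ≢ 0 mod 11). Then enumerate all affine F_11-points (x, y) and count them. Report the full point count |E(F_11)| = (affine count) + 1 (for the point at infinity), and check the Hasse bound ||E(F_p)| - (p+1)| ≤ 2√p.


Affine points = {(1, 4), (1, 7), (2, 3), (2, 8), (3, 5), (3, 6), (4, 2), (4, 9), (8, 0), (9, 4), (9, 7), (10, 3), (10, 8)}; affine count = 13; |E(F_11)| = 14.

Discriminant check: Δ ∝ 4a³ + 27b² = 4·8³ + 27·7² = 4·512 + 27·49 ≡ 5 (mod 11). Nonzero ⇒ E is nonsingular.
For each x ∈ F_11, compute rhs = x³ + 8·x + 7 mod 11, then count y ∈ F_11 with y² ≡ rhs.
  x = 0: rhs = 7, matching y values: none (0 points).
  x = 1: rhs = 5, matching y values: 4, 7 (2 points).
  x = 2: rhs = 9, matching y values: 3, 8 (2 points).
  x = 3: rhs = 3, matching y values: 5, 6 (2 points).
  x = 4: rhs = 4, matching y values: 2, 9 (2 points).
  x = 5: rhs = 7, matching y values: none (0 points).
  x = 6: rhs = 7, matching y values: none (0 points).
  x = 7: rhs = 10, matching y values: none (0 points).
  x = 8: rhs = 0, matching y values: 0 (1 points).
  x = 9: rhs = 5, matching y values: 4, 7 (2 points).
  x = 10: rhs = 9, matching y values: 3, 8 (2 points).
Total affine count: 13.
Full point count |E(F_11)| = 13 + 1 = 14.
Hasse bound: |14 − (11+1)| = |2| = 2 ≤ 2√11 ≈ 6.6332 ✓.
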